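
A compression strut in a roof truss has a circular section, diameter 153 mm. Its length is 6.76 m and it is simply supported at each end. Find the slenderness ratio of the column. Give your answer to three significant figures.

I = πd⁴/64 = π×153⁴/64 = 2.690×10^7 mm⁴
A = 1.839×10^4 mm²;  r_min = √(I/A) = √(2.690×10^7/1.839×10^4) = 38.25 mm
L_e = K·L = 1 × 6.76 m = 6.760 m = 6760.0 mm
λ = L_e / r_min = 6760.0 / 38.25 = 177

λ ≈ 177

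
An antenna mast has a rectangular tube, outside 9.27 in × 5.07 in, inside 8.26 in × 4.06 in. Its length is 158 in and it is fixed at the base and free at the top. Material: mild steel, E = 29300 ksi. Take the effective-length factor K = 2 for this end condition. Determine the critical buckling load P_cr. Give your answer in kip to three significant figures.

Weak-axis I_min = (h_o·b_o³ − h_i·b_i³)/12 with b_o = 5.07, b_i = 4.060 in (shorter outer/inner sides).
I_min = (9.27×5.07³ − 8.260×4.060³)/12 = 54.61 in⁴
Effective length L_e = K·L = 2 × 158 = 316.0 in
P_cr = π²EI / L_e² = π² × 29300×10³ × 54.61 / 316.0² = 1.581×10^5 lb

P_cr ≈ 158 kip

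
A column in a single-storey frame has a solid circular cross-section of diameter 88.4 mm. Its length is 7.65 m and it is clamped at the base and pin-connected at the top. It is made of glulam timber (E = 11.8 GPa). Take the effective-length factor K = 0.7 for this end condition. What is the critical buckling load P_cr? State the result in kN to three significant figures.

I = πd⁴/64 = π×88.4⁴/64 = 2.998×10^6 mm⁴
I = 2.998×10^6 mm⁴ = 2.998×10^-6 m⁴
Effective length L_e = K·L = 0.7 × 7.65 = 5.355 m
P_cr = π²EI / L_e² = π² × 11.8×10⁹ × 2.998×10^-6 / 5.355² = 1.217×10^4 N

P_cr ≈ 12.2 kN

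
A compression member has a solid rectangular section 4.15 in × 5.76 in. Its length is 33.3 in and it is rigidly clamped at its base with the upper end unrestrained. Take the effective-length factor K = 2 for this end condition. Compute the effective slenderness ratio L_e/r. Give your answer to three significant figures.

For a rectangle r_min = b/√12 = 4.15/√12 = 1.198 in
L_e = K·L = 2 × 33.3 = 66.60 in
λ = L_e / r_min = 66.600 / 1.198 = 55.6

λ ≈ 55.6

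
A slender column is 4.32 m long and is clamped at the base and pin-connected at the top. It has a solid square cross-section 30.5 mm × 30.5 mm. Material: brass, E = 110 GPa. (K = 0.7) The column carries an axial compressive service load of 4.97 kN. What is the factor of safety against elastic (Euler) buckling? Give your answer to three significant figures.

I = a⁴/12 = 30.5⁴/12 = 7.211×10^4 mm⁴
I = 7.211×10^4 mm⁴ = 7.211×10^-8 m⁴
Effective length L_e = K·L = 0.7 × 4.32 = 3.024 m
P_cr = π²EI / L_e² = π² × 110×10⁹ × 7.211×10^-8 / 3.024² = 8.561×10^3 N
Factor of safety n = P_cr / P = 8.5614 / 4.97 = 1.72

n ≈ 1.72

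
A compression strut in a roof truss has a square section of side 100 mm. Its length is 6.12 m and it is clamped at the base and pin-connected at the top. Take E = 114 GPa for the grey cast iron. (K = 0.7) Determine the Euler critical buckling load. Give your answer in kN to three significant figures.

I = a⁴/12 = 100⁴/12 = 8.333×10^6 mm⁴
I = 8.333×10^6 mm⁴ = 8.333×10^-6 m⁴
Effective length L_e = K·L = 0.7 × 6.12 = 4.284 m
P_cr = π²EI / L_e² = π² × 114×10⁹ × 8.333×10^-6 / 4.284² = 5.109×10^5 N

P_cr ≈ 511 kN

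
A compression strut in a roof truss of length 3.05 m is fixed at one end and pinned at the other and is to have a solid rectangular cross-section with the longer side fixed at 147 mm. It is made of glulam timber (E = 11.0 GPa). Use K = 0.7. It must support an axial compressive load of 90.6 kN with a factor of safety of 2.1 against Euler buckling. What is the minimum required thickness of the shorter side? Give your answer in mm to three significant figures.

b ≈ 86.7 mm

Required P_cr = n·P = 2.1 × 90.6 = 190.3 kN
L_e = K·L = 0.7 × 3.05 = 2.135 m
Required I = P_cr·L_e²/(π²E) = 1.903×10^5 × 2.135² / (π² × 1.10×10^10) = 7.988×10^-6 m⁴
I_req = 7.988×10^6 mm⁴
Rectangle, weak axis: I_min = h·b³/12 with h = 147 mm fixed  ⇒  b = (12I/h)^(1/3) = 86.7 mm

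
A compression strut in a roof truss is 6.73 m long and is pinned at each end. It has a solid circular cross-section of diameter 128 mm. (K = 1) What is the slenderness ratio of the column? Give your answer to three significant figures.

For a solid circle r = d/4 = 128/4 = 32.00 mm
L_e = K·L = 1 × 6.73 m = 6.730 m = 6730.0 mm
λ = L_e / r_min = 6730.0 / 32.00 = 210

λ ≈ 210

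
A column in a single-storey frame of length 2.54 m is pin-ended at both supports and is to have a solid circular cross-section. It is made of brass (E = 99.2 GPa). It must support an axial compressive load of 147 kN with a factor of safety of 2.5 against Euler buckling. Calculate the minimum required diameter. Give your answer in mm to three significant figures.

d ≈ 83.8 mm

Required P_cr = n·P = 2.5 × 147 = 367.5 kN
L_e = K·L = 1 × 2.54 = 2.540 m
Required I = P_cr·L_e²/(π²E) = 3.675×10^5 × 2.540² / (π² × 9.92×10^10) = 2.422×10^-6 m⁴
I_req = 2.422×10^6 mm⁴
Solid circle: I = πd⁴/64  ⇒  d = (64I/π)^(1/4) = (64×2.422×10^6/π)^(1/4) = 83.8 mm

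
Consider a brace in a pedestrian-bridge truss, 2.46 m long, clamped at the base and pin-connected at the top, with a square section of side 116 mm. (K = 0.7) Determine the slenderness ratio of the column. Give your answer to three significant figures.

For a square r = a/√12 = 116/√12 = 33.49 mm
L_e = K·L = 0.7 × 2.46 m = 1.722 m = 1722.0 mm
λ = L_e / r_min = 1722.0 / 33.49 = 51.4

λ ≈ 51.4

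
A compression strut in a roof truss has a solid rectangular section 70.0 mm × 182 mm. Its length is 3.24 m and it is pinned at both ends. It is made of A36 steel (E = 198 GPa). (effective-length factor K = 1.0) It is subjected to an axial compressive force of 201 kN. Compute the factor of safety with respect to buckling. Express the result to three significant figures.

Buckling occurs about the weak axis: I_min = h·b³/12 with b = 70.0 mm (the shorter side).
I_min = 182×70.0³/12 = 5.202×10^6 mm⁴
I = 5.202×10^6 mm⁴ = 5.202×10^-6 m⁴
Effective length L_e = K·L = 1 × 3.24 = 3.240 m
P_cr = π²EI / L_e² = π² × 198×10⁹ × 5.202×10^-6 / 3.240² = 9.684×10^5 N
Factor of safety n = P_cr / P = 968.41 / 201 = 4.82

n ≈ 4.82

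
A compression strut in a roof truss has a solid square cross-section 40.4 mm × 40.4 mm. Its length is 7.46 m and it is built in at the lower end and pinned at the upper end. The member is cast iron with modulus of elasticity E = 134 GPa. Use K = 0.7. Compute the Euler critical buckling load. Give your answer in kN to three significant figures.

P_cr ≈ 10.8 kN

I = a⁴/12 = 40.4⁴/12 = 2.220×10^5 mm⁴
I = 2.220×10^5 mm⁴ = 2.220×10^-7 m⁴
Effective length L_e = K·L = 0.7 × 7.46 = 5.222 m
P_cr = π²EI / L_e² = π² × 134×10⁹ × 2.220×10^-7 / 5.222² = 1.077×10^4 N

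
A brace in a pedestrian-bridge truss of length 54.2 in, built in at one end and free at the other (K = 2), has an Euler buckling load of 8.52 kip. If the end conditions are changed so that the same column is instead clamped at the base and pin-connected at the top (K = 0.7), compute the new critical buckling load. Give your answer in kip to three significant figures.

P_cr ≈ 69.6 kip

P_cr ∝ 1/K², so P_cr,new = P_cr,old × (K_old/K_new)² = 8.52 × (2/0.7)²
= 8.52 × 8.163 = 69.6 kip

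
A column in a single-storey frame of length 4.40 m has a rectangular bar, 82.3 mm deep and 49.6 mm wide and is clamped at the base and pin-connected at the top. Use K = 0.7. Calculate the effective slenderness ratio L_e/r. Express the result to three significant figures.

For a rectangle r_min = b/√12 = 49.6/√12 = 14.32 mm
L_e = K·L = 0.7 × 4.40 m = 3.080 m = 3080.0 mm
λ = L_e / r_min = 3080.0 / 14.32 = 215

λ ≈ 215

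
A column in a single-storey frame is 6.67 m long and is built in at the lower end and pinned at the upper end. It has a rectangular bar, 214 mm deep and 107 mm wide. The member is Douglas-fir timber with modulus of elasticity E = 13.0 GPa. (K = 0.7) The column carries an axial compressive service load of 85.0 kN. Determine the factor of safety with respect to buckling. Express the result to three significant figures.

n ≈ 1.51

Buckling occurs about the weak axis: I_min = h·b³/12 with b = 107 mm (the shorter side).
I_min = 214×107³/12 = 2.185×10^7 mm⁴
I = 2.185×10^7 mm⁴ = 2.185×10^-5 m⁴
Effective length L_e = K·L = 0.7 × 6.67 = 4.669 m
P_cr = π²EI / L_e² = π² × 13.0×10⁹ × 2.185×10^-5 / 4.669² = 1.286×10^5 N
Factor of safety n = P_cr / P = 128.58 / 85.0 = 1.51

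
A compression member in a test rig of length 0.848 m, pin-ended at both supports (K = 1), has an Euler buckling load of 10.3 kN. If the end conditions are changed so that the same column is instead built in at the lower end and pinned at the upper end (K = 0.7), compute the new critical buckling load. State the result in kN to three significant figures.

P_cr ≈ 21.0 kN

P_cr ∝ 1/K², so P_cr,new = P_cr,old × (K_old/K_new)² = 10.3 × (1/0.7)²
= 10.3 × 2.041 = 21.0 kN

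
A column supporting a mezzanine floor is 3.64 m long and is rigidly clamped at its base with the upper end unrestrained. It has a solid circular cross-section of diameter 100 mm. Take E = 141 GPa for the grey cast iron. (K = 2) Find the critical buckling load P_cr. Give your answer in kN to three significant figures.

I = πd⁴/64 = π×100⁴/64 = 4.909×10^6 mm⁴
I = 4.909×10^6 mm⁴ = 4.909×10^-6 m⁴
Effective length L_e = K·L = 2 × 3.64 = 7.280 m
P_cr = π²EI / L_e² = π² × 141×10⁹ × 4.909×10^-6 / 7.280² = 1.289×10^5 N

P_cr ≈ 129 kN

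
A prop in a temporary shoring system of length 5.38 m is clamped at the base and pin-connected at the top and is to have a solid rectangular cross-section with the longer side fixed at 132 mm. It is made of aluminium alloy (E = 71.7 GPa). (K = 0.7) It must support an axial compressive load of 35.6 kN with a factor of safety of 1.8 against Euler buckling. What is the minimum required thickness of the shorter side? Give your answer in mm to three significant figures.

b ≈ 48.9 mm

Required P_cr = n·P = 1.8 × 35.6 = 64.08 kN
L_e = K·L = 0.7 × 5.38 = 3.766 m
Required I = P_cr·L_e²/(π²E) = 6.408×10^4 × 3.766² / (π² × 7.17×10^10) = 1.284×10^-6 m⁴
I_req = 1.284×10^6 mm⁴
Rectangle, weak axis: I_min = h·b³/12 with h = 132 mm fixed  ⇒  b = (12I/h)^(1/3) = 48.9 mm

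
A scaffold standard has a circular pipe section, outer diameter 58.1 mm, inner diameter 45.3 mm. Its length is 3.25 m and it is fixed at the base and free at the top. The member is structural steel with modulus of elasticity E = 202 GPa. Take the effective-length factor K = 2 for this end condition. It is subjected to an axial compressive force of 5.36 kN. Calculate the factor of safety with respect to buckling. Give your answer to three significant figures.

d_o = 58.1 mm, d_i = 45.3 mm
I = π(d_o⁴ − d_i⁴)/64 = π(58.1⁴ − 45.30⁴)/64 = 3.526×10^5 mm⁴
I = 3.526×10^5 mm⁴ = 3.526×10^-7 m⁴
Effective length L_e = K·L = 2 × 3.25 = 6.500 m
P_cr = π²EI / L_e² = π² × 202×10⁹ × 3.526×10^-7 / 6.500² = 1.664×10^4 N
Factor of safety n = P_cr / P = 16.640 / 5.36 = 3.10

n ≈ 3.10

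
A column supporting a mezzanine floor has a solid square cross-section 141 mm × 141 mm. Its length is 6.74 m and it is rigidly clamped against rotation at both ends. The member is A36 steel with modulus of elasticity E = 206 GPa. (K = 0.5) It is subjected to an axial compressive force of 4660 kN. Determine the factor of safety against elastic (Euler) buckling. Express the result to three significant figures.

n ≈ 1.27

I = a⁴/12 = 141⁴/12 = 3.294×10^7 mm⁴
I = 3.294×10^7 mm⁴ = 3.294×10^-5 m⁴
Effective length L_e = K·L = 0.5 × 6.74 = 3.370 m
P_cr = π²EI / L_e² = π² × 206×10⁹ × 3.294×10^-5 / 3.370² = 5.897×10^6 N
Factor of safety n = P_cr / P = 5896.6 / 4660 = 1.27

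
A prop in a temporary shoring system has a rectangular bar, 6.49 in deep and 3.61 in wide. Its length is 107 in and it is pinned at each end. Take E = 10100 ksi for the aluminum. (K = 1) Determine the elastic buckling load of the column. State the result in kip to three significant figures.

P_cr ≈ 222 kip

Buckling occurs about the weak axis: I_min = h·b³/12 with b = 3.61 in (the shorter side).
I_min = 6.49×3.61³/12 = 25.44 in⁴
Effective length L_e = K·L = 1 × 107 = 107.0 in
P_cr = π²EI / L_e² = π² × 10100×10³ × 25.44 / 107.0² = 2.215×10^5 lb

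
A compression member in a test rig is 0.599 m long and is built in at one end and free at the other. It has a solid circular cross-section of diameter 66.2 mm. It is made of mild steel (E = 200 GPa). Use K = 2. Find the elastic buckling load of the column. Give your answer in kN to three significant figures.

P_cr ≈ 1300 kN

I = πd⁴/64 = π×66.2⁴/64 = 9.428×10^5 mm⁴
I = 9.428×10^5 mm⁴ = 9.428×10^-7 m⁴
Effective length L_e = K·L = 2 × 0.599 = 1.198 m
P_cr = π²EI / L_e² = π² × 200×10⁹ × 9.428×10^-7 / 1.198² = 1.297×10^6 N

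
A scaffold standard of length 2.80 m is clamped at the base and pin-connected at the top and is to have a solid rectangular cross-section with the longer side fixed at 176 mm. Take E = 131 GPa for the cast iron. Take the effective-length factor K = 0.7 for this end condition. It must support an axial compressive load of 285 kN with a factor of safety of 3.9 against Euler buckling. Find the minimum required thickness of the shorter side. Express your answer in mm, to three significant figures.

b ≈ 60.8 mm

Required P_cr = n·P = 3.9 × 285 = 1112 kN
L_e = K·L = 0.7 × 2.80 = 1.960 m
Required I = P_cr·L_e²/(π²E) = 1.111×10^6 × 1.960² / (π² × 1.31×10^11) = 3.303×10^-6 m⁴
I_req = 3.303×10^6 mm⁴
Rectangle, weak axis: I_min = h·b³/12 with h = 176 mm fixed  ⇒  b = (12I/h)^(1/3) = 60.8 mm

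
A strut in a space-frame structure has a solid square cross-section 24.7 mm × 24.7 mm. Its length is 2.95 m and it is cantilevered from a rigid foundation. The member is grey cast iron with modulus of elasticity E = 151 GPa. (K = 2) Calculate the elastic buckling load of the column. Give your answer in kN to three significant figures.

I = a⁴/12 = 24.7⁴/12 = 3.102×10^4 mm⁴
I = 3.102×10^4 mm⁴ = 3.102×10^-8 m⁴
Effective length L_e = K·L = 2 × 2.95 = 5.900 m
P_cr = π²EI / L_e² = π² × 151×10⁹ × 3.102×10^-8 / 5.900² = 1.328×10^3 N

P_cr ≈ 1.33 kN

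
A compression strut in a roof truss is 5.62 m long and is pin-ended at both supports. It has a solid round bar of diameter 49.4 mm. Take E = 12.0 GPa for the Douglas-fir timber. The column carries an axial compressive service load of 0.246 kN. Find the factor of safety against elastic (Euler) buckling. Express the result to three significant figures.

n ≈ 4.46

I = πd⁴/64 = π×49.4⁴/64 = 2.923×10^5 mm⁴
I = 2.923×10^5 mm⁴ = 2.923×10^-7 m⁴
Effective length L_e = K·L = 1 × 5.62 = 5.620 m
P_cr = π²EI / L_e² = π² × 12.0×10⁹ × 2.923×10^-7 / 5.620² = 1.096×10^3 N
Factor of safety n = P_cr / P = 1.0962 / 0.246 = 4.46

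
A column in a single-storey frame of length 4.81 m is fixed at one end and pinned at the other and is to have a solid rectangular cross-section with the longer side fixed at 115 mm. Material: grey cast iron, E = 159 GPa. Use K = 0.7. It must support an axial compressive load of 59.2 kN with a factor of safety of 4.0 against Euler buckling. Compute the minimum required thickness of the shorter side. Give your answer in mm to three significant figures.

Required P_cr = n·P = 4.0 × 59.2 = 236.8 kN
L_e = K·L = 0.7 × 4.81 = 3.367 m
Required I = P_cr·L_e²/(π²E) = 2.368×10^5 × 3.367² / (π² × 1.59×10^11) = 1.711×10^-6 m⁴
I_req = 1.711×10^6 mm⁴
Rectangle, weak axis: I_min = h·b³/12 with h = 115 mm fixed  ⇒  b = (12I/h)^(1/3) = 56.3 mm

b ≈ 56.3 mm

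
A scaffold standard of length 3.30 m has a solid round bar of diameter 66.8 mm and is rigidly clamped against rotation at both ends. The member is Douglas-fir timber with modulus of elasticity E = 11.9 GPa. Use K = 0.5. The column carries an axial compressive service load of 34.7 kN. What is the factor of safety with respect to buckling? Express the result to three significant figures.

n ≈ 1.22

I = πd⁴/64 = π×66.8⁴/64 = 9.774×10^5 mm⁴
I = 9.774×10^5 mm⁴ = 9.774×10^-7 m⁴
Effective length L_e = K·L = 0.5 × 3.30 = 1.650 m
P_cr = π²EI / L_e² = π² × 11.9×10⁹ × 9.774×10^-7 / 1.650² = 4.217×10^4 N
Factor of safety n = P_cr / P = 42.165 / 34.7 = 1.22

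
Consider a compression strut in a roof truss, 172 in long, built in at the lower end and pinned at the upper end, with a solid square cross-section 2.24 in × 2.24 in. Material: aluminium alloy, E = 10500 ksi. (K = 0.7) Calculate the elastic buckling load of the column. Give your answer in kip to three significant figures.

I = a⁴/12 = 2.24⁴/12 = 2.098 in⁴
Effective length L_e = K·L = 0.7 × 172 = 120.4 in
P_cr = π²EI / L_e² = π² × 10500×10³ × 2.098 / 120.4² = 1.500×10^4 lb

P_cr ≈ 15.0 kip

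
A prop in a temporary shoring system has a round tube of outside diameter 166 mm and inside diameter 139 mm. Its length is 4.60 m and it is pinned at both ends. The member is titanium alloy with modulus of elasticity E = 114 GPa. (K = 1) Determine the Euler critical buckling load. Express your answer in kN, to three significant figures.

P_cr ≈ 1010 kN

d_o = 166 mm, d_i = 139 mm
I = π(d_o⁴ − d_i⁴)/64 = π(166⁴ − 139.0⁴)/64 = 1.895×10^7 mm⁴
I = 1.895×10^7 mm⁴ = 1.895×10^-5 m⁴
Effective length L_e = K·L = 1 × 4.60 = 4.600 m
P_cr = π²EI / L_e² = π² × 114×10⁹ × 1.895×10^-5 / 4.600² = 1.008×10^6 N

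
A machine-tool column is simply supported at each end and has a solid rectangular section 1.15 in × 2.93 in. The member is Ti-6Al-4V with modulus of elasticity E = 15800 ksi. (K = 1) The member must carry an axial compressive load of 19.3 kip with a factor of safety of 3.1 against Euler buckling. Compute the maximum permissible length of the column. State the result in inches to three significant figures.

Buckling occurs about the weak axis: I_min = h·b³/12 with b = 1.15 in (the shorter side).
I_min = 2.93×1.15³/12 = 0.3713 in⁴
Required critical load P_cr = n·P = 3.1 × 19.3 = 59.83 kip = 5.983×10^4 lb
From P_cr = π²EI/(K·L)²:  L = (1/K)·√(π²EI/P_cr) = (1/1)·√(π²×1.58×10^7×0.3713/5.983×10^4)
L = 31.1 in

L_max ≈ 31.1 in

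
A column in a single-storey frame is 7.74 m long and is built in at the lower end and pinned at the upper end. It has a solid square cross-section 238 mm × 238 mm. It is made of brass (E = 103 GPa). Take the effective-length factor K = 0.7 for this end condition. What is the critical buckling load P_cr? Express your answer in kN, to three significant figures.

P_cr ≈ 9260 kN

I = a⁴/12 = 238⁴/12 = 2.674×10^8 mm⁴
I = 2.674×10^8 mm⁴ = 2.674×10^-4 m⁴
Effective length L_e = K·L = 0.7 × 7.74 = 5.418 m
P_cr = π²EI / L_e² = π² × 103×10⁹ × 2.674×10^-4 / 5.418² = 9.259×10^6 N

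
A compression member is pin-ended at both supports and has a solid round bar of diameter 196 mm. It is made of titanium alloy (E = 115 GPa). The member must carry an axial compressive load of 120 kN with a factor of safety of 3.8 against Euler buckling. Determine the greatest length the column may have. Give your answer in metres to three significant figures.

I = πd⁴/64 = π×196⁴/64 = 7.244×10^7 mm⁴
I = 7.244×10^-5 m⁴
Required critical load P_cr = n·P = 3.8 × 120 = 456.0 kN = 4.560×10^5 N
From P_cr = π²EI/(K·L)²:  L = (1/K)·√(π²EI/P_cr) = (1/1)·√(π²×1.15×10^11×7.244×10^-5/4.560×10^5)
L = 13.4 m

L_max ≈ 13.4 m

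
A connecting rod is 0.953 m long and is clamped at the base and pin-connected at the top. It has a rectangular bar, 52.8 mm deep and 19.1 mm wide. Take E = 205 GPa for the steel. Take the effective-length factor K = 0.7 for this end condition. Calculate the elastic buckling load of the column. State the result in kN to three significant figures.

P_cr ≈ 139 kN

Buckling occurs about the weak axis: I_min = h·b³/12 with b = 19.1 mm (the shorter side).
I_min = 52.8×19.1³/12 = 3.066×10^4 mm⁴
I = 3.066×10^4 mm⁴ = 3.066×10^-8 m⁴
Effective length L_e = K·L = 0.7 × 0.953 = 0.6671 m
P_cr = π²EI / L_e² = π² × 205×10⁹ × 3.066×10^-8 / 0.6671² = 1.394×10^5 N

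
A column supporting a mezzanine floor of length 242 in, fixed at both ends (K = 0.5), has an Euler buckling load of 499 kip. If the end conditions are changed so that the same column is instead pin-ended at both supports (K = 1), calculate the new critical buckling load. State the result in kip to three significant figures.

P_cr ∝ 1/K², so P_cr,new = P_cr,old × (K_old/K_new)² = 499 × (0.5/1)²
= 499 × 0.2500 = 125 kip

P_cr ≈ 125 kip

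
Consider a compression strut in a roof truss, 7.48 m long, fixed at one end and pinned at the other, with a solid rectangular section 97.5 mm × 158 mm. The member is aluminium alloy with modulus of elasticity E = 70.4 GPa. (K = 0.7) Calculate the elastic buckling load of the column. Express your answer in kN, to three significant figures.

Buckling occurs about the weak axis: I_min = h·b³/12 with b = 97.5 mm (the shorter side).
I_min = 158×97.5³/12 = 1.220×10^7 mm⁴
I = 1.220×10^7 mm⁴ = 1.220×10^-5 m⁴
Effective length L_e = K·L = 0.7 × 7.48 = 5.236 m
P_cr = π²EI / L_e² = π² × 70.4×10⁹ × 1.220×10^-5 / 5.236² = 3.093×10^5 N

P_cr ≈ 309 kN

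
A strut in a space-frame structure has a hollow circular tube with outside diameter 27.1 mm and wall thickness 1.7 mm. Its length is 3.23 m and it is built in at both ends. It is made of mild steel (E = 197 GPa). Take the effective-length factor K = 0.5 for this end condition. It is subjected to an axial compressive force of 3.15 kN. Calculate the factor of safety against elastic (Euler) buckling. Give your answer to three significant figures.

Inner diameter d_i = 27.1 − 2×1.7 = 23.70 mm
I = π(d_o⁴ − d_i⁴)/64 = π(27.1⁴ − 23.70⁴)/64 = 1.099×10^4 mm⁴
I = 1.099×10^4 mm⁴ = 1.099×10^-8 m⁴
Effective length L_e = K·L = 0.5 × 3.23 = 1.615 m
P_cr = π²EI / L_e² = π² × 197×10⁹ × 1.099×10^-8 / 1.615² = 8.192×10^3 N
Factor of safety n = P_cr / P = 8.1917 / 3.15 = 2.60

n ≈ 2.60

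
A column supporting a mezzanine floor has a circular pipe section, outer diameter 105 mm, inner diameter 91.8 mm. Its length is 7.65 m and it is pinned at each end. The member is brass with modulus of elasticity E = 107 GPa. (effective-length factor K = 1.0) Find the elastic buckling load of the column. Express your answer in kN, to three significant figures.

d_o = 105 mm, d_i = 91.8 mm
I = π(d_o⁴ − d_i⁴)/64 = π(105⁴ − 91.80⁴)/64 = 2.480×10^6 mm⁴
I = 2.480×10^6 mm⁴ = 2.480×10^-6 m⁴
Effective length L_e = K·L = 1 × 7.65 = 7.650 m
P_cr = π²EI / L_e² = π² × 107×10⁹ × 2.480×10^-6 / 7.650² = 4.476×10^4 N

P_cr ≈ 44.8 kN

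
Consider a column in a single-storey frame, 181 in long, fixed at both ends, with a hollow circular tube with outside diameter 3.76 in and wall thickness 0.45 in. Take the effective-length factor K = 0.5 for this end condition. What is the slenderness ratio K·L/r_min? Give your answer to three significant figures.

λ ≈ 76.6

Inner diameter d_i = 3.76 − 2×0.45 = 2.860 in
I = π(d_o⁴ − d_i⁴)/64 = π(3.76⁴ − 2.860⁴)/64 = 6.527 in⁴
A = 4.679 in²;  r_min = √(I/A) = √(6.527/4.679) = 1.181 in
L_e = K·L = 0.5 × 181 = 90.50 in
λ = L_e / r_min = 90.500 / 1.181 = 76.6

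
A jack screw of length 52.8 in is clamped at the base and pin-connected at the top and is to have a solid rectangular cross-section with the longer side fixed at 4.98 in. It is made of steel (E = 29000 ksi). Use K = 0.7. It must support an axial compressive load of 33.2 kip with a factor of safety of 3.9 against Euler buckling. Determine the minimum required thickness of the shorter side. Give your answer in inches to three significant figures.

Required P_cr = n·P = 3.9 × 33.2 = 129.5 kip
L_e = K·L = 0.7 × 52.8 = 36.96 in
Required I = P_cr·L_e²/(π²E) = 1.295×10^5 × 36.96² / (π² × 2.90×10^7) = 0.6180 in⁴
Rectangle, weak axis: I_min = h·b³/12 with h = 4.98 in fixed  ⇒  b = (12I/h)^(1/3) = 1.14 in

b ≈ 1.14 in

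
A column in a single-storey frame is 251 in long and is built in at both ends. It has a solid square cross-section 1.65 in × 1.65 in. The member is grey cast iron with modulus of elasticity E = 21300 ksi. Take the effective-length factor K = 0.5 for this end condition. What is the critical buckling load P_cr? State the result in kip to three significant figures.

I = a⁴/12 = 1.65⁴/12 = 0.6177 in⁴
Effective length L_e = K·L = 0.5 × 251 = 125.5 in
P_cr = π²EI / L_e² = π² × 21300×10³ × 0.6177 / 125.5² = 8.244×10^3 lb

P_cr ≈ 8.24 kip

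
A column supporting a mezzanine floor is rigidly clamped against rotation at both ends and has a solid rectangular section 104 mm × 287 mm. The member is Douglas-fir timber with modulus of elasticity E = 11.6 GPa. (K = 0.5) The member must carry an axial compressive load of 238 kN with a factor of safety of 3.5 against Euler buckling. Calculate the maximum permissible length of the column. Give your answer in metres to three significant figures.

L_max ≈ 3.85 m

Buckling occurs about the weak axis: I_min = h·b³/12 with b = 104 mm (the shorter side).
I_min = 287×104³/12 = 2.690×10^7 mm⁴
I = 2.690×10^-5 m⁴
Required critical load P_cr = n·P = 3.5 × 238 = 833.0 kN = 8.330×10^5 N
From P_cr = π²EI/(K·L)²:  L = (1/K)·√(π²EI/P_cr) = (1/0.5)·√(π²×1.16×10^10×2.690×10^-5/8.330×10^5)
L = 3.85 m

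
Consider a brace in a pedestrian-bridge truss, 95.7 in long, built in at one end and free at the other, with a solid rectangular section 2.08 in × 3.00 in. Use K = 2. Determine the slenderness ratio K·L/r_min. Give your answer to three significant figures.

Buckling occurs about the weak axis: I_min = h·b³/12 with b = 2.08 in (the shorter side).
I_min = 3.00×2.08³/12 = 2.250 in⁴
A = 6.240 in²;  r_min = √(I/A) = √(2.250/6.240) = 0.6004 in
L_e = K·L = 2 × 95.7 = 191.4 in
λ = L_e / r_min = 191.40 / 0.6004 = 319

λ ≈ 319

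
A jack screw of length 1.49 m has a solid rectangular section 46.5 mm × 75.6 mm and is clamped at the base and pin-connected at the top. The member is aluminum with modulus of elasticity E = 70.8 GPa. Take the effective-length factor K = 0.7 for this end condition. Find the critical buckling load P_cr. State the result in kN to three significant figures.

Buckling occurs about the weak axis: I_min = h·b³/12 with b = 46.5 mm (the shorter side).
I_min = 75.6×46.5³/12 = 6.334×10^5 mm⁴
I = 6.334×10^5 mm⁴ = 6.334×10^-7 m⁴
Effective length L_e = K·L = 0.7 × 1.49 = 1.043 m
P_cr = π²EI / L_e² = π² × 70.8×10⁹ × 6.334×10^-7 / 1.043² = 4.069×10^5 N

P_cr ≈ 407 kN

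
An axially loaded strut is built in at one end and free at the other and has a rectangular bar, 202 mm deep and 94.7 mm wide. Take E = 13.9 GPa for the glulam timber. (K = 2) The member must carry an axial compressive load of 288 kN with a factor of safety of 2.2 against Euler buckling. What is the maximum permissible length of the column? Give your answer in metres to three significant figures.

Buckling occurs about the weak axis: I_min = h·b³/12 with b = 94.7 mm (the shorter side).
I_min = 202×94.7³/12 = 1.430×10^7 mm⁴
I = 1.430×10^-5 m⁴
Required critical load P_cr = n·P = 2.2 × 288 = 633.6 kN = 6.336×10^5 N
From P_cr = π²EI/(K·L)²:  L = (1/K)·√(π²EI/P_cr) = (1/2)·√(π²×1.39×10^10×1.430×10^-5/6.336×10^5)
L = 0.880 m

L_max ≈ 0.880 m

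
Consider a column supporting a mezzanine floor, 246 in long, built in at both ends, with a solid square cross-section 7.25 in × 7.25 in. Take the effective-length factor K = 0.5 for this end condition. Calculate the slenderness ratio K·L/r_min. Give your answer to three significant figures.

λ ≈ 58.8

For a square r = a/√12 = 7.25/√12 = 2.093 in
L_e = K·L = 0.5 × 246 = 123.0 in
λ = L_e / r_min = 123.00 / 2.093 = 58.8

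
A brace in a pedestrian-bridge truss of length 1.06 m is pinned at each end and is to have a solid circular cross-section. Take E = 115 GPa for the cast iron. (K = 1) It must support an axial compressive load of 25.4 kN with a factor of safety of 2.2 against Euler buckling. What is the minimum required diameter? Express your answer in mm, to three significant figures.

d ≈ 32.6 mm

Required P_cr = n·P = 2.2 × 25.4 = 55.88 kN
L_e = K·L = 1 × 1.06 = 1.060 m
Required I = P_cr·L_e²/(π²E) = 5.588×10^4 × 1.060² / (π² × 1.15×10^11) = 5.532×10^-8 m⁴
I_req = 5.532×10^4 mm⁴
Solid circle: I = πd⁴/64  ⇒  d = (64I/π)^(1/4) = (64×5.532×10^4/π)^(1/4) = 32.6 mm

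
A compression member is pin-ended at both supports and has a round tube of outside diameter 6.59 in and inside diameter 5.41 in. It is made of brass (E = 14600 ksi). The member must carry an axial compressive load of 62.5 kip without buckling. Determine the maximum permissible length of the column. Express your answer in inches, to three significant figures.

d_o = 6.59 in, d_i = 5.41 in
I = π(d_o⁴ − d_i⁴)/64 = π(6.59⁴ − 5.410⁴)/64 = 50.53 in⁴
At the buckling limit P_cr = P = 6.250×10^4 lb
From P_cr = π²EI/(K·L)²:  L = (1/K)·√(π²EI/P_cr) = (1/1)·√(π²×1.46×10^7×50.53/6.250×10^4)
L = 341 in

L_max ≈ 341 in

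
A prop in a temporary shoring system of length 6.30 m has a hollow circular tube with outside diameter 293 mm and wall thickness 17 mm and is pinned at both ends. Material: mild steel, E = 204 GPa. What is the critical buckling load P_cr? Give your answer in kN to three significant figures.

Inner diameter d_i = 293 − 2×17 = 259.0 mm
I = π(d_o⁴ − d_i⁴)/64 = π(293⁴ − 259.0⁴)/64 = 1.409×10^8 mm⁴
I = 1.409×10^8 mm⁴ = 1.409×10^-4 m⁴
Effective length L_e = K·L = 1 × 6.30 = 6.300 m
P_cr = π²EI / L_e² = π² × 204×10⁹ × 1.409×10^-4 / 6.300² = 7.147×10^6 N

P_cr ≈ 7150 kN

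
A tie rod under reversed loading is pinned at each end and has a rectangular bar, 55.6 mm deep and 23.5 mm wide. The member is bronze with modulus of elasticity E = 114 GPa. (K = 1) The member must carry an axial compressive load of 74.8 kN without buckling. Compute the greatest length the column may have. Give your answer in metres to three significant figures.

Buckling occurs about the weak axis: I_min = h·b³/12 with b = 23.5 mm (the shorter side).
I_min = 55.6×23.5³/12 = 6.013×10^4 mm⁴
I = 6.013×10^-8 m⁴
At the buckling limit P_cr = P = 7.480×10^4 N
From P_cr = π²EI/(K·L)²:  L = (1/K)·√(π²EI/P_cr) = (1/1)·√(π²×1.14×10^11×6.013×10^-8/7.480×10^4)
L = 0.951 m

L_max ≈ 0.951 m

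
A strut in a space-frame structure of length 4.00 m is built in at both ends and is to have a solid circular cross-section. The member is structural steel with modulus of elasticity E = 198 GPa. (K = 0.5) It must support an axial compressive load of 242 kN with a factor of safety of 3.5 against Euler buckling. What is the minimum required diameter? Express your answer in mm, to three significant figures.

d ≈ 77.1 mm

Required P_cr = n·P = 3.5 × 242 = 847.0 kN
L_e = K·L = 0.5 × 4.00 = 2.000 m
Required I = P_cr·L_e²/(π²E) = 8.470×10^5 × 2.000² / (π² × 1.98×10^11) = 1.734×10^-6 m⁴
I_req = 1.734×10^6 mm⁴
Solid circle: I = πd⁴/64  ⇒  d = (64I/π)^(1/4) = (64×1.734×10^6/π)^(1/4) = 77.1 mm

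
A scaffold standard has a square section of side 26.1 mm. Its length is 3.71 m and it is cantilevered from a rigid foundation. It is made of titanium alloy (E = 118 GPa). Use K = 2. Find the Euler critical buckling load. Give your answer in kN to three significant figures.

P_cr ≈ 0.818 kN

I = a⁴/12 = 26.1⁴/12 = 3.867×10^4 mm⁴
I = 3.867×10^4 mm⁴ = 3.867×10^-8 m⁴
Effective length L_e = K·L = 2 × 3.71 = 7.420 m
P_cr = π²EI / L_e² = π² × 118×10⁹ × 3.867×10^-8 / 7.420² = 818.0 N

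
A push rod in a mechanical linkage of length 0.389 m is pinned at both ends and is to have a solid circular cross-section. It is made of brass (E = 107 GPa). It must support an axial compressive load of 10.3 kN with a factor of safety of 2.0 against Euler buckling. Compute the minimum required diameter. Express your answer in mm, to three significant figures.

Required P_cr = n·P = 2.0 × 10.3 = 20.60 kN
L_e = K·L = 1 × 0.389 = 0.3890 m
Required I = P_cr·L_e²/(π²E) = 2.060×10^4 × 0.3890² / (π² × 1.07×10^11) = 2.952×10^-9 m⁴
I_req = 2.952×10^3 mm⁴
Solid circle: I = πd⁴/64  ⇒  d = (64I/π)^(1/4) = (64×2.952×10^3/π)^(1/4) = 15.7 mm

d ≈ 15.7 mm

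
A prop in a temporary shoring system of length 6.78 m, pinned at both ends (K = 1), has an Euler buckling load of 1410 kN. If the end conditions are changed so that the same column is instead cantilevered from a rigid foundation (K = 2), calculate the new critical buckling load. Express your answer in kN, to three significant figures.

P_cr ≈ 352 kN

P_cr ∝ 1/K², so P_cr,new = P_cr,old × (K_old/K_new)² = 1410 × (1/2)²
= 1410 × 0.2500 = 352 kN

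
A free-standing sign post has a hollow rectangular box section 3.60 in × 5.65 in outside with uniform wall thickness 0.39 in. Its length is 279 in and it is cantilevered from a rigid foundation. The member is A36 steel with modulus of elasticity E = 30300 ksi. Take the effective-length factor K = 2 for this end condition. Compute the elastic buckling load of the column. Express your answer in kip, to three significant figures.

Inner dimensions: h_i = 5.65 − 2×0.39 = 4.870 in, b_i = 3.60 − 2×0.39 = 2.820 in
Weak-axis I_min = (h_o·b_o³ − h_i·b_i³)/12 with b_o = 3.60, b_i = 2.820 in (shorter outer/inner sides).
I_min = (5.65×3.60³ − 4.870×2.820³)/12 = 12.87 in⁴
Effective length L_e = K·L = 2 × 279 = 558.0 in
P_cr = π²EI / L_e² = π² × 30300×10³ × 12.87 / 558.0² = 1.236×10^4 lb

P_cr ≈ 12.4 kip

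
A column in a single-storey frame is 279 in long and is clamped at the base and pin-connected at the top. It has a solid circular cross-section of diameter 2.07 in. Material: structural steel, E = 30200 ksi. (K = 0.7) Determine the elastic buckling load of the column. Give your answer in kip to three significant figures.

I = πd⁴/64 = π×2.07⁴/64 = 0.9013 in⁴
Effective length L_e = K·L = 0.7 × 279 = 195.3 in
P_cr = π²EI / L_e² = π² × 30200×10³ × 0.9013 / 195.3² = 7.043×10^3 lb

P_cr ≈ 7.04 kip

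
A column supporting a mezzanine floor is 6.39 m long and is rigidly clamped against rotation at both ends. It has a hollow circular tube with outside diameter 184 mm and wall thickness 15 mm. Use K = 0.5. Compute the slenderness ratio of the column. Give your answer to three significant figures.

Inner diameter d_i = 184 − 2×15 = 154.0 mm
I = π(d_o⁴ − d_i⁴)/64 = π(184⁴ − 154.0⁴)/64 = 2.866×10^7 mm⁴
A = 7.964×10^3 mm²;  r_min = √(I/A) = √(2.866×10^7/7.964×10^3) = 59.99 mm
L_e = K·L = 0.5 × 6.39 m = 3.195 m = 3195.0 mm
λ = L_e / r_min = 3195.0 / 59.99 = 53.3

λ ≈ 53.3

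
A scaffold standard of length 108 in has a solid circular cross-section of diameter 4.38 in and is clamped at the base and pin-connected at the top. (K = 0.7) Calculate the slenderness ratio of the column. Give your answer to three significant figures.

For a solid circle r = d/4 = 4.38/4 = 1.095 in
L_e = K·L = 0.7 × 108 = 75.60 in
λ = L_e / r_min = 75.600 / 1.095 = 69.0

λ ≈ 69.0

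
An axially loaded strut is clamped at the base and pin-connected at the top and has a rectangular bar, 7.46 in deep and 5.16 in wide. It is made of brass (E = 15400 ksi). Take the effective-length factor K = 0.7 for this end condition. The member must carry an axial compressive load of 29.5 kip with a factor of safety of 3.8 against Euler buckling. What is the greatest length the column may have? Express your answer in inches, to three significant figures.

L_max ≈ 486 in

Buckling occurs about the weak axis: I_min = h·b³/12 with b = 5.16 in (the shorter side).
I_min = 7.46×5.16³/12 = 85.41 in⁴
Required critical load P_cr = n·P = 3.8 × 29.5 = 112.1 kip = 1.121×10^5 lb
From P_cr = π²EI/(K·L)²:  L = (1/K)·√(π²EI/P_cr) = (1/0.7)·√(π²×1.54×10^7×85.41/1.121×10^5)
L = 486 in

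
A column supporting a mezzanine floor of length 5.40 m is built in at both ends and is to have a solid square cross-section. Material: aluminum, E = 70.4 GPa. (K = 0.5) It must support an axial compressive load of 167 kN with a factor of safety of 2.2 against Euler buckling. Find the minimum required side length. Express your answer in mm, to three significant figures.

Required P_cr = n·P = 2.2 × 167 = 367.4 kN
L_e = K·L = 0.5 × 5.40 = 2.700 m
Required I = P_cr·L_e²/(π²E) = 3.674×10^5 × 2.700² / (π² × 7.04×10^10) = 3.855×10^-6 m⁴
I_req = 3.855×10^6 mm⁴
Solid square: I = a⁴/12  ⇒  a = (12I)^(1/4) = (12×3.855×10^6)^(1/4) = 82.5 mm

a ≈ 82.5 mm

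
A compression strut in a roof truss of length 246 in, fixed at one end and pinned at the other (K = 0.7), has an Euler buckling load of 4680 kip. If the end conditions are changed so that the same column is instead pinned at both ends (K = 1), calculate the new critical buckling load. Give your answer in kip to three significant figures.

P_cr ∝ 1/K², so P_cr,new = P_cr,old × (K_old/K_new)² = 4680 × (0.7/1)²
= 4680 × 0.4900 = 2290 kip

P_cr ≈ 2290 kip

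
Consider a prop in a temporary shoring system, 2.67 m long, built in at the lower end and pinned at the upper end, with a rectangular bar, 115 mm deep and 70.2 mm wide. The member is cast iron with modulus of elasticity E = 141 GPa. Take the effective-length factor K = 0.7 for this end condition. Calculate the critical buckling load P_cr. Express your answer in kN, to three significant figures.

Buckling occurs about the weak axis: I_min = h·b³/12 with b = 70.2 mm (the shorter side).
I_min = 115×70.2³/12 = 3.315×10^6 mm⁴
I = 3.315×10^6 mm⁴ = 3.315×10^-6 m⁴
Effective length L_e = K·L = 0.7 × 2.67 = 1.869 m
P_cr = π²EI / L_e² = π² × 141×10⁹ × 3.315×10^-6 / 1.869² = 1.321×10^6 N

P_cr ≈ 1320 kN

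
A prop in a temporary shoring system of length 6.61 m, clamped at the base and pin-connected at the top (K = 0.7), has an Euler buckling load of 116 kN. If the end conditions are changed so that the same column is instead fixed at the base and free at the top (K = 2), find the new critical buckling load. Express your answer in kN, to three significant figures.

P_cr ≈ 14.2 kN

P_cr ∝ 1/K², so P_cr,new = P_cr,old × (K_old/K_new)² = 116 × (0.7/2)²
= 116 × 0.1225 = 14.2 kN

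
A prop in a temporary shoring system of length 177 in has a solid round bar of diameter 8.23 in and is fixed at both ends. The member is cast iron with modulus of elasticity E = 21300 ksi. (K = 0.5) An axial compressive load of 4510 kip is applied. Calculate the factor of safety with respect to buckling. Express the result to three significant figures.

n ≈ 1.34

I = πd⁴/64 = π×8.23⁴/64 = 225.2 in⁴
Effective length L_e = K·L = 0.5 × 177 = 88.50 in
P_cr = π²EI / L_e² = π² × 21300×10³ × 225.2 / 88.50² = 6.045×10^6 lb
Factor of safety n = P_cr / P = 6044.5 / 4510 = 1.34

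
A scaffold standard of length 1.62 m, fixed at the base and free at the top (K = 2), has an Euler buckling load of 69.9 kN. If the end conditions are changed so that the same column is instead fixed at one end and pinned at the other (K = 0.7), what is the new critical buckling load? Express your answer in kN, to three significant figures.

P_cr ∝ 1/K², so P_cr,new = P_cr,old × (K_old/K_new)² = 69.9 × (2/0.7)²
= 69.9 × 8.163 = 571 kN

P_cr ≈ 571 kN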